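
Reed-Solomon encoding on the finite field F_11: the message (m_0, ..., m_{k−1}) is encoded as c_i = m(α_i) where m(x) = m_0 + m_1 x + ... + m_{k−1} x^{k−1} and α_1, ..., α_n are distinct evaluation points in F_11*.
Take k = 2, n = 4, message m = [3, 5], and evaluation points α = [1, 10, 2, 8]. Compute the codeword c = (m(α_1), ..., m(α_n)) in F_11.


c = [8, 9, 2, 10]

Message polynomial: m(x) = 3 + 5·x (mod 11).
For each evaluation point α_i, compute m(α_i) mod 11:
  α_1 = 1: Horner steps 5 → 8, so m(1) = 8.
  α_2 = 10: Horner steps 5 → 9, so m(10) = 9.
  α_3 = 2: Horner steps 5 → 2, so m(2) = 2.
  α_4 = 8: Horner steps 5 → 10, so m(8) = 10.
Codeword c = [8, 9, 2, 10] ∈ F_11^4.


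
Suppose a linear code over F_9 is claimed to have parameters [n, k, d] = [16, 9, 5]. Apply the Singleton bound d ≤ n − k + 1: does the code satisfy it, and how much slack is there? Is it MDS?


Singleton RHS = n − k + 1 = 8, slack = 3, bound satisfied, not MDS.

Singleton bound: d ≤ n − k + 1.
Here n = 16, k = 9, so n − k + 1 = 8.
Given d = 5, check d ≤ 8: YES.
Slack = (n − k + 1) − d = 3.
The code is NOT MDS (slack = 3 > 0).
Description: the claimed parameters are [16, 9, 5]_9; such a code would be non-MDS.


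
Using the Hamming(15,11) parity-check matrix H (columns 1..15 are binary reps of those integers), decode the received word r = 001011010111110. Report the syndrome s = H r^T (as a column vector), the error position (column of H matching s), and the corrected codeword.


s = (0, 1, 1, 0)^T, error position = 6, corrected codeword c = 001010010111110

Compute s = H r^T mod 2 one row at a time:
  s_1 = 1 + 0 + 1 + 1 + 1 + 1 + 1 + 0 = 6 ≡ 0 (mod 2).
  s_2 = 0 + 1 + 1 + 0 + 1 + 1 + 1 + 0 = 5 ≡ 1 (mod 2).
  s_3 = 0 + 1 + 1 + 0 + 1 + 1 + 1 + 0 = 5 ≡ 1 (mod 2).
  s_4 = 0 + 1 + 1 + 0 + 0 + 1 + 1 + 0 = 4 ≡ 0 (mod 2).
s = (0, 1, 1, 0)^T — this equals column 6 of H (binary 0110), so error is at position 6.
Correct: flip bit 6 of r = 001011010111110 to get c = 001010010111110.


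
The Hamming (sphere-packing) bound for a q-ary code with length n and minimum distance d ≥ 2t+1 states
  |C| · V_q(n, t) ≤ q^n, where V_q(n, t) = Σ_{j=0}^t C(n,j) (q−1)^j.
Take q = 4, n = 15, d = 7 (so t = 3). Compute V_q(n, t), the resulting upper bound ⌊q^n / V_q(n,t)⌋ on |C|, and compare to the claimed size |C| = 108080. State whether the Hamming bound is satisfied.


V_q(n, t) = 13276, q^n = 1073741824, Hamming bound = 80878, |C| = 108080 > bound (violated).

Step 1: Compute V_q(n, t) = Σ_{j=0}^3 C(n, j) (q−1)^j.
  j = 0: C(15,0)·(3)^0 = 1·1 = 1.
  j = 1: C(15,1)·(3)^1 = 15·3 = 45.
  j = 2: C(15,2)·(3)^2 = 105·9 = 945.
  j = 3: C(15,3)·(3)^3 = 455·27 = 12285.
  V_q(n, t) = 1 + 45 + 945 + 12285 = 13276.
Step 2: q^n = 4^15 = 1073741824.
Step 3: Hamming bound ⌊q^n / V_q(n,t)⌋ = ⌊1073741824/13276⌋ = 80878.
Step 4: Compare |C| = 108080 to 80878: violated.
The claimed |C| lies above the Hamming bound, so no 4-ary code of length 15 with d ≥ 7 can have 108080 codewords.


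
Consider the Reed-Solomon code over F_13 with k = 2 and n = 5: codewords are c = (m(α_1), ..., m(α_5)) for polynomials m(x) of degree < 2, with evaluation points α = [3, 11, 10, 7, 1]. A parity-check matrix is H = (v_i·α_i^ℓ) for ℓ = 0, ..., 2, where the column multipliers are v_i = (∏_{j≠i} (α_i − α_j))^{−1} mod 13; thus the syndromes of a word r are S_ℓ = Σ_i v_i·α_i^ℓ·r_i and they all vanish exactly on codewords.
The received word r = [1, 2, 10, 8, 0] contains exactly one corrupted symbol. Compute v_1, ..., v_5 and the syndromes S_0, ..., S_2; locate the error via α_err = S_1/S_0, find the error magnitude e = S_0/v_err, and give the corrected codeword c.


S = (9, 9, 9), error at position 5, error magnitude e = 9, c = [1, 2, 10, 8, 4].

Step 1: column multipliers v_i = (∏_{j≠i}(α_i − α_j))^{−1} mod 13.
  i = 1 (α = 3): (3−11)(3−10)(3−7)(3−1) = (−8)·(−7)·(−4)·2 = −448 ≡ 7, so v_1 = 7^{−1} = 2 (mod 13).
  i = 2 (α = 11): (11−3)(11−10)(11−7)(11−1) = 8·1·4·10 = 320 ≡ 8, so v_2 = 8^{−1} = 5 (mod 13).
  i = 3 (α = 10): (10−3)(10−11)(10−7)(10−1) = 7·(−1)·3·9 = −189 ≡ 6, so v_3 = 6^{−1} = 11 (mod 13).
  i = 4 (α = 7): (7−3)(7−11)(7−10)(7−1) = 4·(−4)·(−3)·6 = 288 ≡ 2, so v_4 = 2^{−1} = 7 (mod 13).
  i = 5 (α = 1): (1−3)(1−11)(1−10)(1−7) = (−2)·(−10)·(−9)·(−6) = 1080 ≡ 1, so v_5 = 1^{−1} = 1 (mod 13).
  v = [2, 5, 11, 7, 1].
Step 2: syndromes of r = [1, 2, 10, 8, 0] (all sums mod 13).
  S_0 = Σ v_i r_i = 2·1 + 5·2 + 11·10 + 7·8 + 1·0 = 178 ≡ 9.
  S_1 = Σ v_i α_i r_i = 2·3·1 + 5·11·2 + 11·10·10 + 7·7·8 + 1·1·0 = 1608 ≡ 9.
  α_i^2 mod 13 = [9, 4, 9, 10, 1].
  S_2 = Σ v_i α_i^2 r_i = 2·9·1 + 5·4·2 + 11·9·10 + 7·10·8 + 1·1·0 = 1608 ≡ 9.
  S = (9, 9, 9) ≠ 0, so r is not a codeword (an error is present).
Step 3: locate the error. For a single error e at position i, S_ℓ = v_i·e·α_i^ℓ, so α_err = S_1/S_0.
  S_0^{−1} = 9^{−1} = 3 (mod 13), so α_err = 9·3 = 27 ≡ 1 = α_5. Error position i = 5.
  Consistency check: S_2/S_1 = 9·3 = 27 ≡ 1 = α_err ✓ (single-error assumption holds).
Step 4: error magnitude e = S_0/v_5 = S_0·∏_{j≠5}(α_5 − α_j) = 9·1 = 9 ≡ 9 (mod 13).
Step 5: correct position 5: c_5 = r_5 − e = 0 − 9 ≡ 4 (mod 13). Hence c = [1, 2, 10, 8, 4].
  Check: interpolating c through the α_i gives m(x) = 12 + 5·x (degree < 2) with m(α_i) = c_i for every i, so c is indeed a codeword.


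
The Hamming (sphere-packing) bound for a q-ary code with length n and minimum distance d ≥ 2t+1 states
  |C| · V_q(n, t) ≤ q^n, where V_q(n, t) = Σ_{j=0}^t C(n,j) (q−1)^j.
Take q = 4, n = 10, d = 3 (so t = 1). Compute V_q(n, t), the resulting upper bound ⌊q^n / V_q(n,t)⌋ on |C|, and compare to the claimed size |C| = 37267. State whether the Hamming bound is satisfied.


V_q(n, t) = 31, q^n = 1048576, Hamming bound = 33825, |C| = 37267 > bound (violated).

Step 1: Compute V_q(n, t) = Σ_{j=0}^1 C(n, j) (q−1)^j.
  j = 0: C(10,0)·(3)^0 = 1·1 = 1.
  j = 1: C(10,1)·(3)^1 = 10·3 = 30.
  V_q(n, t) = 1 + 30 = 31.
Step 2: q^n = 4^10 = 1048576.
Step 3: Hamming bound ⌊q^n / V_q(n,t)⌋ = ⌊1048576/31⌋ = 33825.
Step 4: Compare |C| = 37267 to 33825: violated.
The claimed |C| lies above the Hamming bound, so no 4-ary code of length 10 with d ≥ 3 can have 37267 codewords.


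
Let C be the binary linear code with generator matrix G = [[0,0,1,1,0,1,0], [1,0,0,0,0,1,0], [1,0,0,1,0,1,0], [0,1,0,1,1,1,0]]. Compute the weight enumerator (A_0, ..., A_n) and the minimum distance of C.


Weight distribution: A_0 = 1, A_1 = 1, A_2 = 3, A_3 = 6, A_4 = 3, A_5 = 1, A_6 = 1. Minimum distance d = 1.

Enumerate all 2^4 = 16 messages m ∈ F_2^4.
For each, compute codeword c = mG in F_2^7, then tally its weight.
  m = 0000 → c = 0000000, weight = 0.
  m = 1000 → c = 0011010, weight = 3.
  m = 0100 → c = 1000010, weight = 2.
  m = 1100 → c = 1011000, weight = 3.
  m = 0010 → c = 1001010, weight = 3.
  m = 1010 → c = 1010000, weight = 2.
  m = 0110 → c = 0001000, weight = 1.
  m = 1110 → c = 0010010, weight = 2.
  m = 0001 → c = 0101110, weight = 4.
  m = 1001 → c = 0110100, weight = 3.
  m = 0101 → c = 1101100, weight = 4.
  m = 1101 → c = 1110110, weight = 5.
  m = 0011 → c = 1100100, weight = 3.
  m = 1011 → c = 1111110, weight = 6.
  m = 0111 → c = 0100110, weight = 3.
  m = 1111 → c = 0111100, weight = 4.
Tally weights:
  weight 0: 1 codewords.
  weight 1: 1 codewords.
  weight 2: 3 codewords.
  weight 3: 6 codewords.
  weight 4: 3 codewords.
  weight 5: 1 codewords.
  weight 6: 1 codewords.
Minimum distance d = smallest w > 0 with A_w > 0 = 1.
Sanity: Σ A_w = 16 = 2^4 = 16 ✓.


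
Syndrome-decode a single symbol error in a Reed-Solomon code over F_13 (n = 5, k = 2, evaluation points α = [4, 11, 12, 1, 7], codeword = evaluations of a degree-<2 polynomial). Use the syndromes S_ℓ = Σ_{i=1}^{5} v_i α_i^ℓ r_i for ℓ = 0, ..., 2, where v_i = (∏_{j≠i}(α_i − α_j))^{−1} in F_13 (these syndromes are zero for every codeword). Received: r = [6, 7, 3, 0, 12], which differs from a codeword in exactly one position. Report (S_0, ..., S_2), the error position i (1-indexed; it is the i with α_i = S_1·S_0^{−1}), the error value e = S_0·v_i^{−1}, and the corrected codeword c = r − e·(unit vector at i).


S = (3, 10, 3), error at position 3, error magnitude e = 7, c = [6, 7, 9, 0, 12].

Step 1: column multipliers v_i = (∏_{j≠i}(α_i − α_j))^{−1} mod 13.
  i = 1 (α = 4): (4−11)(4−12)(4−1)(4−7) = (−7)·(−8)·3·(−3) = −504 ≡ 3, so v_1 = 3^{−1} = 9 (mod 13).
  i = 2 (α = 11): (11−4)(11−12)(11−1)(11−7) = 7·(−1)·10·4 = −280 ≡ 6, so v_2 = 6^{−1} = 11 (mod 13).
  i = 3 (α = 12): (12−4)(12−11)(12−1)(12−7) = 8·1·11·5 = 440 ≡ 11, so v_3 = 11^{−1} = 6 (mod 13).
  i = 4 (α = 1): (1−4)(1−11)(1−12)(1−7) = (−3)·(−10)·(−11)·(−6) = 1980 ≡ 4, so v_4 = 4^{−1} = 10 (mod 13).
  i = 5 (α = 7): (7−4)(7−11)(7−12)(7−1) = 3·(−4)·(−5)·6 = 360 ≡ 9, so v_5 = 9^{−1} = 3 (mod 13).
  v = [9, 11, 6, 10, 3].
Step 2: syndromes of r = [6, 7, 3, 0, 12] (all sums mod 13).
  S_0 = Σ v_i r_i = 9·6 + 11·7 + 6·3 + 10·0 + 3·12 = 185 ≡ 3.
  S_1 = Σ v_i α_i r_i = 9·4·6 + 11·11·7 + 6·12·3 + 10·1·0 + 3·7·12 = 1531 ≡ 10.
  α_i^2 mod 13 = [3, 4, 1, 1, 10].
  S_2 = Σ v_i α_i^2 r_i = 9·3·6 + 11·4·7 + 6·1·3 + 10·1·0 + 3·10·12 = 848 ≡ 3.
  S = (3, 10, 3) ≠ 0, so r is not a codeword (an error is present).
Step 3: locate the error. For a single error e at position i, S_ℓ = v_i·e·α_i^ℓ, so α_err = S_1/S_0.
  S_0^{−1} = 3^{−1} = 9 (mod 13), so α_err = 10·9 = 90 ≡ 12 = α_3. Error position i = 3.
  Consistency check: S_2/S_1 = 3·4 = 12 ≡ 12 = α_err ✓ (single-error assumption holds).
Step 4: error magnitude e = S_0/v_3 = S_0·∏_{j≠3}(α_3 − α_j) = 3·11 = 33 ≡ 7 (mod 13).
Step 5: correct position 3: c_3 = r_3 − e = 3 − 7 ≡ 9 (mod 13). Hence c = [6, 7, 9, 0, 12].
  Check: interpolating c through the α_i gives m(x) = 11 + 2·x (degree < 2) with m(α_i) = c_i for every i, so c is indeed a codeword.


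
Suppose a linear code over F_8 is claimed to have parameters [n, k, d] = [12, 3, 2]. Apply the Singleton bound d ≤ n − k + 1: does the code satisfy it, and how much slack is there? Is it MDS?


Singleton RHS = n − k + 1 = 10, slack = 8, bound satisfied, not MDS.

Singleton bound: d ≤ n − k + 1.
Here n = 12, k = 3, so n − k + 1 = 10.
Given d = 2, check d ≤ 10: YES.
Slack = (n − k + 1) − d = 8.
The code is NOT MDS (slack = 8 > 0).
Description: the claimed parameters are [12, 3, 2]_8; such a code would be non-MDS.


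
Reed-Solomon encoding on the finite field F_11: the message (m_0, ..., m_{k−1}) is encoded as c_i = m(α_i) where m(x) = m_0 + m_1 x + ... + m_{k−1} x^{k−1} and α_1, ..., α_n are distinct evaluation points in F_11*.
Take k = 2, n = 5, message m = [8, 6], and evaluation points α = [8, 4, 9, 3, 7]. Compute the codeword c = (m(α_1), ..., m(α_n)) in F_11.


c = [1, 10, 7, 4, 6]

Message polynomial: m(x) = 8 + 6·x (mod 11).
For each evaluation point α_i, compute m(α_i) mod 11:
  α_1 = 8: Horner steps 6 → 1, so m(8) = 1.
  α_2 = 4: Horner steps 6 → 10, so m(4) = 10.
  α_3 = 9: Horner steps 6 → 7, so m(9) = 7.
  α_4 = 3: Horner steps 6 → 4, so m(3) = 4.
  α_5 = 7: Horner steps 6 → 6, so m(7) = 6.
Codeword c = [1, 10, 7, 4, 6] ∈ F_11^5.


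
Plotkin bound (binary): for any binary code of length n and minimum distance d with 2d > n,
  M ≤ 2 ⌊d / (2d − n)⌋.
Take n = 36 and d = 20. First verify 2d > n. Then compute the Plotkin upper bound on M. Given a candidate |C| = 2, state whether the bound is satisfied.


Plotkin bound M ≤ 10; given |C| = 2 ≤ bound (satisfied).

Check applicability: 2d = 40, n = 36.
2d − n = 4 > 0, so Plotkin applies.
Compute d/(2d−n) = 20/4 ≈ 5.0000.
⌊d/(2d−n)⌋ = 5.
Plotkin bound: M ≤ 2·5 = 10.
Given |C| = 2, check: satisfied.
This |C| is below the Plotkin bound.


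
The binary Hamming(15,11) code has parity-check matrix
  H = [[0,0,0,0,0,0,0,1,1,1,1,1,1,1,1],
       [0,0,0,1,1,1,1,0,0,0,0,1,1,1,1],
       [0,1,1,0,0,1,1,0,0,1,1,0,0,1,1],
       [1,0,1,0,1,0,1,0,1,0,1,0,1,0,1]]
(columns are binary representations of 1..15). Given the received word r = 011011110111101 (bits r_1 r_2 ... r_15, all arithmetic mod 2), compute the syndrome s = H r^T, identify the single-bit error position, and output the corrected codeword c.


s = (0, 0, 1, 0)^T, error position = 2, corrected codeword c = 001011110111101

Compute s = H r^T mod 2 one row at a time:
  s_1 = 1 + 0 + 1 + 1 + 1 + 1 + 0 + 1 = 6 ≡ 0 (mod 2).
  s_2 = 0 + 1 + 1 + 1 + 1 + 1 + 0 + 1 = 6 ≡ 0 (mod 2).
  s_3 = 1 + 1 + 1 + 1 + 1 + 1 + 0 + 1 = 7 ≡ 1 (mod 2).
  s_4 = 0 + 1 + 1 + 1 + 0 + 1 + 1 + 1 = 6 ≡ 0 (mod 2).
s = (0, 0, 1, 0)^T — this equals column 2 of H (binary 0010), so error is at position 2.
Correct: flip bit 2 of r = 011011110111101 to get c = 001011110111101.


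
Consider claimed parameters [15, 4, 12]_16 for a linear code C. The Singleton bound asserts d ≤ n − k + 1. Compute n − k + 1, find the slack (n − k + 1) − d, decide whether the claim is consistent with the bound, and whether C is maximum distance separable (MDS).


Singleton RHS = n − k + 1 = 12, slack = 0, bound satisfied, MDS.

Singleton bound: d ≤ n − k + 1.
Here n = 15, k = 4, so n − k + 1 = 12.
Given d = 12, check d ≤ 12: YES.
Slack = (n − k + 1) − d = 0.
The code is MDS (slack = 0).
Description: the claimed parameters are [15, 4, 12]_16; such a code would be MDS (meets Singleton bound).


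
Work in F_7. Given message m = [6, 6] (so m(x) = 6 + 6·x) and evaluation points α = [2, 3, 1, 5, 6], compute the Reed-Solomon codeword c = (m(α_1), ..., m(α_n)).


c = [4, 3, 5, 1, 0]

Message polynomial: m(x) = 6 + 6·x (mod 7).
For each evaluation point α_i, compute m(α_i) mod 7:
  α_1 = 2: Horner steps 6 → 4, so m(2) = 4.
  α_2 = 3: Horner steps 6 → 3, so m(3) = 3.
  α_3 = 1: Horner steps 6 → 5, so m(1) = 5.
  α_4 = 5: Horner steps 6 → 1, so m(5) = 1.
  α_5 = 6: Horner steps 6 → 0, so m(6) = 0.
Codeword c = [4, 3, 5, 1, 0] ∈ F_7^5.


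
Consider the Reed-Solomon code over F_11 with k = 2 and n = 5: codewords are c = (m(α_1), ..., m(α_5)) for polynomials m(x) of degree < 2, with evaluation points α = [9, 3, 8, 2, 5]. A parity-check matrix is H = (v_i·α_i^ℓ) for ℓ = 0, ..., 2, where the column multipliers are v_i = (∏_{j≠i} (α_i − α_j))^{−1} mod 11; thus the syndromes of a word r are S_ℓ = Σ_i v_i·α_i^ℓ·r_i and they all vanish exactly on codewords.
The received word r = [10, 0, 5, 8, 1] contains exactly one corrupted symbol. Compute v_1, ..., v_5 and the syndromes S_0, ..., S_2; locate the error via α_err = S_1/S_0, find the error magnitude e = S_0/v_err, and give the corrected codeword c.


S = (7, 10, 8), error at position 2, error magnitude e = 9, c = [10, 2, 5, 8, 1].

Step 1: column multipliers v_i = (∏_{j≠i}(α_i − α_j))^{−1} mod 11.
  i = 1 (α = 9): (9−3)(9−8)(9−2)(9−5) = 6·1·7·4 = 168 ≡ 3, so v_1 = 3^{−1} = 4 (mod 11).
  i = 2 (α = 3): (3−9)(3−8)(3−2)(3−5) = (−6)·(−5)·1·(−2) = −60 ≡ 6, so v_2 = 6^{−1} = 2 (mod 11).
  i = 3 (α = 8): (8−9)(8−3)(8−2)(8−5) = (−1)·5·6·3 = −90 ≡ 9, so v_3 = 9^{−1} = 5 (mod 11).
  i = 4 (α = 2): (2−9)(2−3)(2−8)(2−5) = (−7)·(−1)·(−6)·(−3) = 126 ≡ 5, so v_4 = 5^{−1} = 9 (mod 11).
  i = 5 (α = 5): (5−9)(5−3)(5−8)(5−2) = (−4)·2·(−3)·3 = 72 ≡ 6, so v_5 = 6^{−1} = 2 (mod 11).
  v = [4, 2, 5, 9, 2].
Step 2: syndromes of r = [10, 0, 5, 8, 1] (all sums mod 11).
  S_0 = Σ v_i r_i = 4·10 + 2·0 + 5·5 + 9·8 + 2·1 = 139 ≡ 7.
  S_1 = Σ v_i α_i r_i = 4·9·10 + 2·3·0 + 5·8·5 + 9·2·8 + 2·5·1 = 714 ≡ 10.
  α_i^2 mod 11 = [4, 9, 9, 4, 3].
  S_2 = Σ v_i α_i^2 r_i = 4·4·10 + 2·9·0 + 5·9·5 + 9·4·8 + 2·3·1 = 679 ≡ 8.
  S = (7, 10, 8) ≠ 0, so r is not a codeword (an error is present).
Step 3: locate the error. For a single error e at position i, S_ℓ = v_i·e·α_i^ℓ, so α_err = S_1/S_0.
  S_0^{−1} = 7^{−1} = 8 (mod 11), so α_err = 10·8 = 80 ≡ 3 = α_2. Error position i = 2.
  Consistency check: S_2/S_1 = 8·10 = 80 ≡ 3 = α_err ✓ (single-error assumption holds).
Step 4: error magnitude e = S_0/v_2 = S_0·∏_{j≠2}(α_2 − α_j) = 7·6 = 42 ≡ 9 (mod 11).
Step 5: correct position 2: c_2 = r_2 − e = 0 − 9 ≡ 2 (mod 11). Hence c = [10, 2, 5, 8, 1].
  Check: interpolating c through the α_i gives m(x) = 9 + 5·x (degree < 2) with m(α_i) = c_i for every i, so c is indeed a codeword.


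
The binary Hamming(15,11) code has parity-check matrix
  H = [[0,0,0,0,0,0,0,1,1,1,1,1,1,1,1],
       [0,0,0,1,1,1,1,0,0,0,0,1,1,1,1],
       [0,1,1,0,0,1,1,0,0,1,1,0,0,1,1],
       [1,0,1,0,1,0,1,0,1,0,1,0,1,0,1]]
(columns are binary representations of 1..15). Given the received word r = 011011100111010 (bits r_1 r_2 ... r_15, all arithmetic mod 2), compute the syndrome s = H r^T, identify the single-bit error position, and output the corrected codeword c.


s = (0, 1, 1, 0)^T, error position = 6, corrected codeword c = 011010100111010

Compute s = H r^T mod 2 one row at a time:
  s_1 = 0 + 0 + 1 + 1 + 1 + 0 + 1 + 0 = 4 ≡ 0 (mod 2).
  s_2 = 0 + 1 + 1 + 1 + 1 + 0 + 1 + 0 = 5 ≡ 1 (mod 2).
  s_3 = 1 + 1 + 1 + 1 + 1 + 1 + 1 + 0 = 7 ≡ 1 (mod 2).
  s_4 = 0 + 1 + 1 + 1 + 0 + 1 + 0 + 0 = 4 ≡ 0 (mod 2).
s = (0, 1, 1, 0)^T — this equals column 6 of H (binary 0110), so error is at position 6.
Correct: flip bit 6 of r = 011011100111010 to get c = 011010100111010.


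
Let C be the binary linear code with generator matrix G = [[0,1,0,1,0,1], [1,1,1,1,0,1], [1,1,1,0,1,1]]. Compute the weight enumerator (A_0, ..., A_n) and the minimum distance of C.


Weight distribution: A_0 = 1, A_2 = 2, A_3 = 2, A_4 = 1, A_5 = 2. Minimum distance d = 2.

Enumerate all 2^3 = 8 messages m ∈ F_2^3.
For each, compute codeword c = mG in F_2^6, then tally its weight.
  m = 000 → c = 000000, weight = 0.
  m = 100 → c = 010101, weight = 3.
  m = 010 → c = 111101, weight = 5.
  m = 110 → c = 101000, weight = 2.
  m = 001 → c = 111011, weight = 5.
  m = 101 → c = 101110, weight = 4.
  m = 011 → c = 000110, weight = 2.
  m = 111 → c = 010011, weight = 3.
Tally weights:
  weight 0: 1 codewords.
  weight 2: 2 codewords.
  weight 3: 2 codewords.
  weight 4: 1 codewords.
  weight 5: 2 codewords.
Minimum distance d = smallest w > 0 with A_w > 0 = 2.
Sanity: Σ A_w = 8 = 2^3 = 8 ✓.


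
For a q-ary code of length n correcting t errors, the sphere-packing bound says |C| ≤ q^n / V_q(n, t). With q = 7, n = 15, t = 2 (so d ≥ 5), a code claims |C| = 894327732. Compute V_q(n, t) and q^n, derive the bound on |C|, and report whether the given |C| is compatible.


V_q(n, t) = 3871, q^n = 4747561509943, Hamming bound = 1226443169, |C| = 894327732 ≤ bound (satisfied).

Step 1: Compute V_q(n, t) = Σ_{j=0}^2 C(n, j) (q−1)^j.
  j = 0: C(15,0)·(6)^0 = 1·1 = 1.
  j = 1: C(15,1)·(6)^1 = 15·6 = 90.
  j = 2: C(15,2)·(6)^2 = 105·36 = 3780.
  V_q(n, t) = 1 + 90 + 3780 = 3871.
Step 2: q^n = 7^15 = 4747561509943.
Step 3: Hamming bound ⌊q^n / V_q(n,t)⌋ = ⌊4747561509943/3871⌋ = 1226443169.
Step 4: Compare |C| = 894327732 to 1226443169: satisfied.
The claimed |C| lies below the Hamming bound.


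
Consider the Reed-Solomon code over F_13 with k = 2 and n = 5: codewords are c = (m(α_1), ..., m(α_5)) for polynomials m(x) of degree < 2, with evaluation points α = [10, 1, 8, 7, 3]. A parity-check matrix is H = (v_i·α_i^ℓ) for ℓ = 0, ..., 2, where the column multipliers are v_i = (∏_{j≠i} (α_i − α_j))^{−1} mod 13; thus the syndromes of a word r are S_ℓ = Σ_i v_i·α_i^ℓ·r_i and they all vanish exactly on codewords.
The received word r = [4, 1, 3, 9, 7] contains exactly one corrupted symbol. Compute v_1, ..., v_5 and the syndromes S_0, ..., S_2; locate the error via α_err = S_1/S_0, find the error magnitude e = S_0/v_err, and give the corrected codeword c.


S = (4, 4, 4), error at position 2, error magnitude e = 8, c = [4, 6, 3, 9, 7].

Step 1: column multipliers v_i = (∏_{j≠i}(α_i − α_j))^{−1} mod 13.
  i = 1 (α = 10): (10−1)(10−8)(10−7)(10−3) = 9·2·3·7 = 378 ≡ 1, so v_1 = 1^{−1} = 1 (mod 13).
  i = 2 (α = 1): (1−10)(1−8)(1−7)(1−3) = (−9)·(−7)·(−6)·(−2) = 756 ≡ 2, so v_2 = 2^{−1} = 7 (mod 13).
  i = 3 (α = 8): (8−10)(8−1)(8−7)(8−3) = (−2)·7·1·5 = −70 ≡ 8, so v_3 = 8^{−1} = 5 (mod 13).
  i = 4 (α = 7): (7−10)(7−1)(7−8)(7−3) = (−3)·6·(−1)·4 = 72 ≡ 7, so v_4 = 7^{−1} = 2 (mod 13).
  i = 5 (α = 3): (3−10)(3−1)(3−8)(3−7) = (−7)·2·(−5)·(−4) = −280 ≡ 6, so v_5 = 6^{−1} = 11 (mod 13).
  v = [1, 7, 5, 2, 11].
Step 2: syndromes of r = [4, 1, 3, 9, 7] (all sums mod 13).
  S_0 = Σ v_i r_i = 1·4 + 7·1 + 5·3 + 2·9 + 11·7 = 121 ≡ 4.
  S_1 = Σ v_i α_i r_i = 1·10·4 + 7·1·1 + 5·8·3 + 2·7·9 + 11·3·7 = 524 ≡ 4.
  α_i^2 mod 13 = [9, 1, 12, 10, 9].
  S_2 = Σ v_i α_i^2 r_i = 1·9·4 + 7·1·1 + 5·12·3 + 2·10·9 + 11·9·7 = 1096 ≡ 4.
  S = (4, 4, 4) ≠ 0, so r is not a codeword (an error is present).
Step 3: locate the error. For a single error e at position i, S_ℓ = v_i·e·α_i^ℓ, so α_err = S_1/S_0.
  S_0^{−1} = 4^{−1} = 10 (mod 13), so α_err = 4·10 = 40 ≡ 1 = α_2. Error position i = 2.
  Consistency check: S_2/S_1 = 4·10 = 40 ≡ 1 = α_err ✓ (single-error assumption holds).
Step 4: error magnitude e = S_0/v_2 = S_0·∏_{j≠2}(α_2 − α_j) = 4·2 = 8 ≡ 8 (mod 13).
Step 5: correct position 2: c_2 = r_2 − e = 1 − 8 ≡ 6 (mod 13). Hence c = [4, 6, 3, 9, 7].
  Check: interpolating c through the α_i gives m(x) = 12 + 7·x (degree < 2) with m(α_i) = c_i for every i, so c is indeed a codeword.


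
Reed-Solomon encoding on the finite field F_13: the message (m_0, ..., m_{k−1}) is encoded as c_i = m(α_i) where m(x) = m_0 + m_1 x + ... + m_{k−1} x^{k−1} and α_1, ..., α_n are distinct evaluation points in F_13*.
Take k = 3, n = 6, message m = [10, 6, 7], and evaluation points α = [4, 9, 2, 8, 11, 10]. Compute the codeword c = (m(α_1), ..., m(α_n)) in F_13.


c = [3, 7, 11, 12, 0, 3]

Message polynomial: m(x) = 10 + 6·x + 7·x^2 (mod 13).
For each evaluation point α_i, compute m(α_i) mod 13:
  α_1 = 4: Horner steps 7 → 8 → 3, so m(4) = 3.
  α_2 = 9: Horner steps 7 → 4 → 7, so m(9) = 7.
  α_3 = 2: Horner steps 7 → 7 → 11, so m(2) = 11.
  α_4 = 8: Horner steps 7 → 10 → 12, so m(8) = 12.
  α_5 = 11: Horner steps 7 → 5 → 0, so m(11) = 0.
  α_6 = 10: Horner steps 7 → 11 → 3, so m(10) = 3.
Codeword c = [3, 7, 11, 12, 0, 3] ∈ F_13^6.


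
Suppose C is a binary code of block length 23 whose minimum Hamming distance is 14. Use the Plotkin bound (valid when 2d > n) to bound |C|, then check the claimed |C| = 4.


Plotkin bound M ≤ 4; given |C| = 4 ≤ bound (satisfied).

Check applicability: 2d = 28, n = 23.
2d − n = 5 > 0, so Plotkin applies.
Compute d/(2d−n) = 14/5 ≈ 2.8000.
⌊d/(2d−n)⌋ = 2.
Plotkin bound: M ≤ 2·2 = 4.
Given |C| = 4, check: satisfied.
This |C| is at the Plotkin bound.


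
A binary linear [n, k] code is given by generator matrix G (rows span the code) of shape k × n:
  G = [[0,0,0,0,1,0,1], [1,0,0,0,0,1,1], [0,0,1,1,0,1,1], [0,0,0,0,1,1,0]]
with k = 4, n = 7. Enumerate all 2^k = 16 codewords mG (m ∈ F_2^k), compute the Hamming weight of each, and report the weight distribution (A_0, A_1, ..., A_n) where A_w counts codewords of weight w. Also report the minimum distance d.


Weight distribution: A_0 = 1, A_1 = 1, A_2 = 4, A_3 = 4, A_4 = 3, A_5 = 3. Minimum distance d = 1.

Enumerate all 2^4 = 16 messages m ∈ F_2^4.
For each, compute codeword c = mG in F_2^7, then tally its weight.
  m = 0000 → c = 0000000, weight = 0.
  m = 1000 → c = 0000101, weight = 2.
  m = 0100 → c = 1000011, weight = 3.
  m = 1100 → c = 1000110, weight = 3.
  m = 0010 → c = 0011011, weight = 4.
  m = 1010 → c = 0011110, weight = 4.
  m = 0110 → c = 1011000, weight = 3.
  m = 1110 → c = 1011101, weight = 5.
  m = 0001 → c = 0000110, weight = 2.
  m = 1001 → c = 0000011, weight = 2.
  m = 0101 → c = 1000101, weight = 3.
  m = 1101 → c = 1000000, weight = 1.
  m = 0011 → c = 0011101, weight = 4.
  m = 1011 → c = 0011000, weight = 2.
  m = 0111 → c = 1011110, weight = 5.
  m = 1111 → c = 1011011, weight = 5.
Tally weights:
  weight 0: 1 codewords.
  weight 1: 1 codewords.
  weight 2: 4 codewords.
  weight 3: 4 codewords.
  weight 4: 3 codewords.
  weight 5: 3 codewords.
Minimum distance d = smallest w > 0 with A_w > 0 = 1.
Sanity: Σ A_w = 16 = 2^4 = 16 ✓.


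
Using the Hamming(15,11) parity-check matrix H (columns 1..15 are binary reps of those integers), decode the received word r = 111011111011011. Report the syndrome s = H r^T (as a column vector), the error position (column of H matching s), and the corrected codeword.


s = (0, 0, 1, 1)^T, error position = 3, corrected codeword c = 110011111011011

Compute s = H r^T mod 2 one row at a time:
  s_1 = 1 + 1 + 0 + 1 + 1 + 0 + 1 + 1 = 6 ≡ 0 (mod 2).
  s_2 = 0 + 1 + 1 + 1 + 1 + 0 + 1 + 1 = 6 ≡ 0 (mod 2).
  s_3 = 1 + 1 + 1 + 1 + 0 + 1 + 1 + 1 = 7 ≡ 1 (mod 2).
  s_4 = 1 + 1 + 1 + 1 + 1 + 1 + 0 + 1 = 7 ≡ 1 (mod 2).
s = (0, 0, 1, 1)^T — this equals column 3 of H (binary 0011), so error is at position 3.
Correct: flip bit 3 of r = 111011111011011 to get c = 110011111011011.


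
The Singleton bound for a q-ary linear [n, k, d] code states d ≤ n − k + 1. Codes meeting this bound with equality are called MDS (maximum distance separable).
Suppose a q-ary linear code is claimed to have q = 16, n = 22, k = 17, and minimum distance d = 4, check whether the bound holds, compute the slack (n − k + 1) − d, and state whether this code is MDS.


Singleton RHS = n − k + 1 = 6, slack = 2, bound satisfied, not MDS.

Singleton bound: d ≤ n − k + 1.
Here n = 22, k = 17, so n − k + 1 = 6.
Given d = 4, check d ≤ 6: YES.
Slack = (n − k + 1) − d = 2.
The code is NOT MDS (slack = 2 > 0).
Description: the claimed parameters are [22, 17, 4]_16; such a code would be non-MDS.


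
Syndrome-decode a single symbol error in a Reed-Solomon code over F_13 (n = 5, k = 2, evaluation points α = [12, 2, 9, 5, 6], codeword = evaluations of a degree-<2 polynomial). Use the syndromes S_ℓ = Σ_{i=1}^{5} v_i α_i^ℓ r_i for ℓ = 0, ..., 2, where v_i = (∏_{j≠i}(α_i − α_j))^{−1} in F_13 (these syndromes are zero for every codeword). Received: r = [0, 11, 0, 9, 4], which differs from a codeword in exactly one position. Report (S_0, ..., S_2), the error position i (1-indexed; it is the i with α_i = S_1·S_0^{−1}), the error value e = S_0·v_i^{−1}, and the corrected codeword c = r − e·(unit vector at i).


S = (3, 1, 9), error at position 3, error magnitude e = 11, c = [0, 11, 2, 9, 4].

Step 1: column multipliers v_i = (∏_{j≠i}(α_i − α_j))^{−1} mod 13.
  i = 1 (α = 12): (12−2)(12−9)(12−5)(12−6) = 10·3·7·6 = 1260 ≡ 12, so v_1 = 12^{−1} = 12 (mod 13).
  i = 2 (α = 2): (2−12)(2−9)(2−5)(2−6) = (−10)·(−7)·(−3)·(−4) = 840 ≡ 8, so v_2 = 8^{−1} = 5 (mod 13).
  i = 3 (α = 9): (9−12)(9−2)(9−5)(9−6) = (−3)·7·4·3 = −252 ≡ 8, so v_3 = 8^{−1} = 5 (mod 13).
  i = 4 (α = 5): (5−12)(5−2)(5−9)(5−6) = (−7)·3·(−4)·(−1) = −84 ≡ 7, so v_4 = 7^{−1} = 2 (mod 13).
  i = 5 (α = 6): (6−12)(6−2)(6−9)(6−5) = (−6)·4·(−3)·1 = 72 ≡ 7, so v_5 = 7^{−1} = 2 (mod 13).
  v = [12, 5, 5, 2, 2].
Step 2: syndromes of r = [0, 11, 0, 9, 4] (all sums mod 13).
  S_0 = Σ v_i r_i = 12·0 + 5·11 + 5·0 + 2·9 + 2·4 = 81 ≡ 3.
  S_1 = Σ v_i α_i r_i = 12·12·0 + 5·2·11 + 5·9·0 + 2·5·9 + 2·6·4 = 248 ≡ 1.
  α_i^2 mod 13 = [1, 4, 3, 12, 10].
  S_2 = Σ v_i α_i^2 r_i = 12·1·0 + 5·4·11 + 5·3·0 + 2·12·9 + 2·10·4 = 516 ≡ 9.
  S = (3, 1, 9) ≠ 0, so r is not a codeword (an error is present).
Step 3: locate the error. For a single error e at position i, S_ℓ = v_i·e·α_i^ℓ, so α_err = S_1/S_0.
  S_0^{−1} = 3^{−1} = 9 (mod 13), so α_err = 1·9 = 9 ≡ 9 = α_3. Error position i = 3.
  Consistency check: S_2/S_1 = 9·1 = 9 ≡ 9 = α_err ✓ (single-error assumption holds).
Step 4: error magnitude e = S_0/v_3 = S_0·∏_{j≠3}(α_3 − α_j) = 3·8 = 24 ≡ 11 (mod 13).
Step 5: correct position 3: c_3 = r_3 − e = 0 − 11 ≡ 2 (mod 13). Hence c = [0, 11, 2, 9, 4].
  Check: interpolating c through the α_i gives m(x) = 8 + 8·x (degree < 2) with m(α_i) = c_i for every i, so c is indeed a codeword.


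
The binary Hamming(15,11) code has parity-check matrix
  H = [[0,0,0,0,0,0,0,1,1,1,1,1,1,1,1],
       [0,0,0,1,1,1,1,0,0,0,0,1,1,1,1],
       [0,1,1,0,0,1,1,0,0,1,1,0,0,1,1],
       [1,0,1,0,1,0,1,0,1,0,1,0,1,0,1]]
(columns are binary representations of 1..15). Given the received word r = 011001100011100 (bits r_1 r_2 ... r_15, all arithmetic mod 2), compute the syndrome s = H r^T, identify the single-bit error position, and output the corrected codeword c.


s = (1, 0, 1, 0)^T, error position = 10, corrected codeword c = 011001100111100

Compute s = H r^T mod 2 one row at a time:
  s_1 = 0 + 0 + 0 + 1 + 1 + 1 + 0 + 0 = 3 ≡ 1 (mod 2).
  s_2 = 0 + 0 + 1 + 1 + 1 + 1 + 0 + 0 = 4 ≡ 0 (mod 2).
  s_3 = 1 + 1 + 1 + 1 + 0 + 1 + 0 + 0 = 5 ≡ 1 (mod 2).
  s_4 = 0 + 1 + 0 + 1 + 0 + 1 + 1 + 0 = 4 ≡ 0 (mod 2).
s = (1, 0, 1, 0)^T — this equals column 10 of H (binary 1010), so error is at position 10.
Correct: flip bit 10 of r = 011001100011100 to get c = 011001100111100.


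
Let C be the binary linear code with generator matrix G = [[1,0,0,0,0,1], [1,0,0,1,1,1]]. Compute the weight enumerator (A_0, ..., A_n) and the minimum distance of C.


Weight distribution: A_0 = 1, A_2 = 2, A_4 = 1. Minimum distance d = 2.

Enumerate all 2^2 = 4 messages m ∈ F_2^2.
For each, compute codeword c = mG in F_2^6, then tally its weight.
  m = 00 → c = 000000, weight = 0.
  m = 10 → c = 100001, weight = 2.
  m = 01 → c = 100111, weight = 4.
  m = 11 → c = 000110, weight = 2.
Tally weights:
  weight 0: 1 codewords.
  weight 2: 2 codewords.
  weight 4: 1 codewords.
Minimum distance d = smallest w > 0 with A_w > 0 = 2.
Sanity: Σ A_w = 4 = 2^2 = 4 ✓.


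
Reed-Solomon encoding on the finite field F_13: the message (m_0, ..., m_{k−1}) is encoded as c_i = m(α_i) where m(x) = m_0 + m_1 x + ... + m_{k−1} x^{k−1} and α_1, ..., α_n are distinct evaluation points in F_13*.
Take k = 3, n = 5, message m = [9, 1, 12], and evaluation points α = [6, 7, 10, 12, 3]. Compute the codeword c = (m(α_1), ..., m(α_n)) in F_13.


c = [5, 6, 10, 7, 3]

Message polynomial: m(x) = 9 + 1·x + 12·x^2 (mod 13).
For each evaluation point α_i, compute m(α_i) mod 13:
  α_1 = 6: Horner steps 12 → 8 → 5, so m(6) = 5.
  α_2 = 7: Horner steps 12 → 7 → 6, so m(7) = 6.
  α_3 = 10: Horner steps 12 → 4 → 10, so m(10) = 10.
  α_4 = 12: Horner steps 12 → 2 → 7, so m(12) = 7.
  α_5 = 3: Horner steps 12 → 11 → 3, so m(3) = 3.
Codeword c = [5, 6, 10, 7, 3] ∈ F_13^5.


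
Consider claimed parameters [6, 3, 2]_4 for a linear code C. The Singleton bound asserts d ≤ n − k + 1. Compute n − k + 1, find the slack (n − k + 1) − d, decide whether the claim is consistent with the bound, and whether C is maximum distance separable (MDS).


Singleton RHS = n − k + 1 = 4, slack = 2, bound satisfied, not MDS.

Singleton bound: d ≤ n − k + 1.
Here n = 6, k = 3, so n − k + 1 = 4.
Given d = 2, check d ≤ 4: YES.
Slack = (n − k + 1) − d = 2.
The code is NOT MDS (slack = 2 > 0).
Description: the claimed parameters are [6, 3, 2]_4; such a code would be non-MDS.


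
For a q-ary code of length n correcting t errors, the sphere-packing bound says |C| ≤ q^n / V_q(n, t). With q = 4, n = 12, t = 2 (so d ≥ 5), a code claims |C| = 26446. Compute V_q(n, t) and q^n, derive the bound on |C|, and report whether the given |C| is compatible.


V_q(n, t) = 631, q^n = 16777216, Hamming bound = 26588, |C| = 26446 ≤ bound (satisfied).

Step 1: Compute V_q(n, t) = Σ_{j=0}^2 C(n, j) (q−1)^j.
  j = 0: C(12,0)·(3)^0 = 1·1 = 1.
  j = 1: C(12,1)·(3)^1 = 12·3 = 36.
  j = 2: C(12,2)·(3)^2 = 66·9 = 594.
  V_q(n, t) = 1 + 36 + 594 = 631.
Step 2: q^n = 4^12 = 16777216.
Step 3: Hamming bound ⌊q^n / V_q(n,t)⌋ = ⌊16777216/631⌋ = 26588.
Step 4: Compare |C| = 26446 to 26588: satisfied.
The claimed |C| lies below the Hamming bound.


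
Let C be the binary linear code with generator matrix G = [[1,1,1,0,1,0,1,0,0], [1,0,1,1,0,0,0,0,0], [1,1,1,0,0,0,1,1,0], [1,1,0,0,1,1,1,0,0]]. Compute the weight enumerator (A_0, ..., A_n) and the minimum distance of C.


Weight distribution: A_0 = 1, A_2 = 2, A_3 = 2, A_4 = 3, A_5 = 6, A_6 = 2. Minimum distance d = 2.

Enumerate all 2^4 = 16 messages m ∈ F_2^4.
For each, compute codeword c = mG in F_2^9, then tally its weight.
  m = 0000 → c = 000000000, weight = 0.
  m = 1000 → c = 111010100, weight = 5.
  m = 0100 → c = 101100000, weight = 3.
  m = 1100 → c = 010110100, weight = 4.
  m = 0010 → c = 111000110, weight = 5.
  m = 1010 → c = 000010010, weight = 2.
  m = 0110 → c = 010100110, weight = 4.
  m = 1110 → c = 101110010, weight = 5.
  m = 0001 → c = 110011100, weight = 5.
  m = 1001 → c = 001001000, weight = 2.
  m = 0101 → c = 011111100, weight = 6.
  m = 1101 → c = 100101000, weight = 3.
  m = 0011 → c = 001011010, weight = 4.
  m = 1011 → c = 110001110, weight = 5.
  m = 0111 → c = 100111010, weight = 5.
  m = 1111 → c = 011101110, weight = 6.
Tally weights:
  weight 0: 1 codewords.
  weight 2: 2 codewords.
  weight 3: 2 codewords.
  weight 4: 3 codewords.
  weight 5: 6 codewords.
  weight 6: 2 codewords.
Minimum distance d = smallest w > 0 with A_w > 0 = 2.
Sanity: Σ A_w = 16 = 2^4 = 16 ✓.


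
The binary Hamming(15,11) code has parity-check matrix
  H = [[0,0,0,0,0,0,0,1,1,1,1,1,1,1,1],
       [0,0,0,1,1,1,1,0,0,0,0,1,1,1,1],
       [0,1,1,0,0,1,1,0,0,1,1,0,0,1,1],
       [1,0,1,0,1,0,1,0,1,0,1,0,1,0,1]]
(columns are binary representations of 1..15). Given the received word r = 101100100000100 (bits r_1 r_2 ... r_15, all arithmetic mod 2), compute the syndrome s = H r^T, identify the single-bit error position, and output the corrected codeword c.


s = (1, 1, 0, 0)^T, error position = 12, corrected codeword c = 101100100001100

Compute s = H r^T mod 2 one row at a time:
  s_1 = 0 + 0 + 0 + 0 + 0 + 1 + 0 + 0 = 1 ≡ 1 (mod 2).
  s_2 = 1 + 0 + 0 + 1 + 0 + 1 + 0 + 0 = 3 ≡ 1 (mod 2).
  s_3 = 0 + 1 + 0 + 1 + 0 + 0 + 0 + 0 = 2 ≡ 0 (mod 2).
  s_4 = 1 + 1 + 0 + 1 + 0 + 0 + 1 + 0 = 4 ≡ 0 (mod 2).
s = (1, 1, 0, 0)^T — this equals column 12 of H (binary 1100), so error is at position 12.
Correct: flip bit 12 of r = 101100100000100 to get c = 101100100001100.


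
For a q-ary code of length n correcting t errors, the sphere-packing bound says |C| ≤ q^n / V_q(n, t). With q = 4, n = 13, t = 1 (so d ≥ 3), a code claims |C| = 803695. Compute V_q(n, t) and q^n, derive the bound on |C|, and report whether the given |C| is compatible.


V_q(n, t) = 40, q^n = 67108864, Hamming bound = 1677721, |C| = 803695 ≤ bound (satisfied).

Step 1: Compute V_q(n, t) = Σ_{j=0}^1 C(n, j) (q−1)^j.
  j = 0: C(13,0)·(3)^0 = 1·1 = 1.
  j = 1: C(13,1)·(3)^1 = 13·3 = 39.
  V_q(n, t) = 1 + 39 = 40.
Step 2: q^n = 4^13 = 67108864.
Step 3: Hamming bound ⌊q^n / V_q(n,t)⌋ = ⌊67108864/40⌋ = 1677721.
Step 4: Compare |C| = 803695 to 1677721: satisfied.
The claimed |C| lies below the Hamming bound.


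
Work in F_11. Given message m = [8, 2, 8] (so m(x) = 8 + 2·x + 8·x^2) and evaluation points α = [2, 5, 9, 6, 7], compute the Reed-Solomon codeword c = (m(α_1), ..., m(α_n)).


c = [0, 9, 3, 0, 7]

Message polynomial: m(x) = 8 + 2·x + 8·x^2 (mod 11).
For each evaluation point α_i, compute m(α_i) mod 11:
  α_1 = 2: Horner steps 8 → 7 → 0, so m(2) = 0.
  α_2 = 5: Horner steps 8 → 9 → 9, so m(5) = 9.
  α_3 = 9: Horner steps 8 → 8 → 3, so m(9) = 3.
  α_4 = 6: Horner steps 8 → 6 → 0, so m(6) = 0.
  α_5 = 7: Horner steps 8 → 3 → 7, so m(7) = 7.
Codeword c = [0, 9, 3, 0, 7] ∈ F_11^5.


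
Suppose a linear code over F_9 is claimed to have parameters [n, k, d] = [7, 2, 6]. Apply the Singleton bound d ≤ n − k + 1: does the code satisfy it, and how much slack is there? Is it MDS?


Singleton RHS = n − k + 1 = 6, slack = 0, bound satisfied, MDS.

Singleton bound: d ≤ n − k + 1.
Here n = 7, k = 2, so n − k + 1 = 6.
Given d = 6, check d ≤ 6: YES.
Slack = (n − k + 1) − d = 0.
The code is MDS (slack = 0).
Description: the claimed parameters are [7, 2, 6]_9; such a code would be MDS (meets Singleton bound).


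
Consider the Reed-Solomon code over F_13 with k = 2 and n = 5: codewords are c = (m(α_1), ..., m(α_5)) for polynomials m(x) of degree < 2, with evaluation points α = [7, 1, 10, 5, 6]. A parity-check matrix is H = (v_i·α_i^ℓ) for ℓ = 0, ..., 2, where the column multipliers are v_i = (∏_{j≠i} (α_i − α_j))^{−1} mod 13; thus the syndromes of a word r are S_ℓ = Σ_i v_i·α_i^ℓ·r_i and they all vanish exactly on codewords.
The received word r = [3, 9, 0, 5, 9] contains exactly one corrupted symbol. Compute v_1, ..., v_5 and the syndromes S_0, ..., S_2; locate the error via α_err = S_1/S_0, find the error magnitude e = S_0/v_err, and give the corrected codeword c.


S = (10, 8, 9), error at position 5, error magnitude e = 5, c = [3, 9, 0, 5, 4].

Step 1: column multipliers v_i = (∏_{j≠i}(α_i − α_j))^{−1} mod 13.
  i = 1 (α = 7): (7−1)(7−10)(7−5)(7−6) = 6·(−3)·2·1 = −36 ≡ 3, so v_1 = 3^{−1} = 9 (mod 13).
  i = 2 (α = 1): (1−7)(1−10)(1−5)(1−6) = (−6)·(−9)·(−4)·(−5) = 1080 ≡ 1, so v_2 = 1^{−1} = 1 (mod 13).
  i = 3 (α = 10): (10−7)(10−1)(10−5)(10−6) = 3·9·5·4 = 540 ≡ 7, so v_3 = 7^{−1} = 2 (mod 13).
  i = 4 (α = 5): (5−7)(5−1)(5−10)(5−6) = (−2)·4·(−5)·(−1) = −40 ≡ 12, so v_4 = 12^{−1} = 12 (mod 13).
  i = 5 (α = 6): (6−7)(6−1)(6−10)(6−5) = (−1)·5·(−4)·1 = 20 ≡ 7, so v_5 = 7^{−1} = 2 (mod 13).
  v = [9, 1, 2, 12, 2].
Step 2: syndromes of r = [3, 9, 0, 5, 9] (all sums mod 13).
  S_0 = Σ v_i r_i = 9·3 + 1·9 + 2·0 + 12·5 + 2·9 = 114 ≡ 10.
  S_1 = Σ v_i α_i r_i = 9·7·3 + 1·1·9 + 2·10·0 + 12·5·5 + 2·6·9 = 606 ≡ 8.
  α_i^2 mod 13 = [10, 1, 9, 12, 10].
  S_2 = Σ v_i α_i^2 r_i = 9·10·3 + 1·1·9 + 2·9·0 + 12·12·5 + 2·10·9 = 1179 ≡ 9.
  S = (10, 8, 9) ≠ 0, so r is not a codeword (an error is present).
Step 3: locate the error. For a single error e at position i, S_ℓ = v_i·e·α_i^ℓ, so α_err = S_1/S_0.
  S_0^{−1} = 10^{−1} = 4 (mod 13), so α_err = 8·4 = 32 ≡ 6 = α_5. Error position i = 5.
  Consistency check: S_2/S_1 = 9·5 = 45 ≡ 6 = α_err ✓ (single-error assumption holds).
Step 4: error magnitude e = S_0/v_5 = S_0·∏_{j≠5}(α_5 − α_j) = 10·7 = 70 ≡ 5 (mod 13).
Step 5: correct position 5: c_5 = r_5 − e = 9 − 5 ≡ 4 (mod 13). Hence c = [3, 9, 0, 5, 4].
  Check: interpolating c through the α_i gives m(x) = 10 + 12·x (degree < 2) with m(α_i) = c_i for every i, so c is indeed a codeword.


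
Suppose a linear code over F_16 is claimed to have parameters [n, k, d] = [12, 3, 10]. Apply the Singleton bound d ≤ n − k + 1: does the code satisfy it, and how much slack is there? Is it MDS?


Singleton RHS = n − k + 1 = 10, slack = 0, bound satisfied, MDS.

Singleton bound: d ≤ n − k + 1.
Here n = 12, k = 3, so n − k + 1 = 10.
Given d = 10, check d ≤ 10: YES.
Slack = (n − k + 1) − d = 0.
The code is MDS (slack = 0).
Description: the claimed parameters are [12, 3, 10]_16; such a code would be MDS (meets Singleton bound).


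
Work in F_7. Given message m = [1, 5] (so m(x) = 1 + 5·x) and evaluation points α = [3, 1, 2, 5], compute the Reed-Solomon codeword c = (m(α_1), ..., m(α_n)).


c = [2, 6, 4, 5]

Message polynomial: m(x) = 1 + 5·x (mod 7).
For each evaluation point α_i, compute m(α_i) mod 7:
  α_1 = 3: Horner steps 5 → 2, so m(3) = 2.
  α_2 = 1: Horner steps 5 → 6, so m(1) = 6.
  α_3 = 2: Horner steps 5 → 4, so m(2) = 4.
  α_4 = 5: Horner steps 5 → 5, so m(5) = 5.
Codeword c = [2, 6, 4, 5] ∈ F_7^4.
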